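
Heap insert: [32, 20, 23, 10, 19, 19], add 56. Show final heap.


Append 56: [32, 20, 23, 10, 19, 19, 56]
Bubble up: swap idx 6(56) with idx 2(23); swap idx 2(56) with idx 0(32)
Result: [56, 20, 32, 10, 19, 19, 23]


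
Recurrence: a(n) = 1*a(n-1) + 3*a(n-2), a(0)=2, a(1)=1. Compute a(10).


Build bottom-up:
...a(8)=799, a(9)=1810, a(10)=1*1810+3*799=4207


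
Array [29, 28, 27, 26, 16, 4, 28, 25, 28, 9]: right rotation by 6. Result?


Right rotate by 6: [16, 4, 28, 25, 28, 9, 29, 28, 27, 26]


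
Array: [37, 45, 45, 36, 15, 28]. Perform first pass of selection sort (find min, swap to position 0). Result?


After one pass: [15, 45, 45, 36, 37, 28]


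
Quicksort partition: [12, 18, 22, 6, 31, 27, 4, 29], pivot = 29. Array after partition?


Elements <= 29 go left of pivot.
Result: [12, 18, 22, 6, 27, 4, 29, 31], pivot at index 6


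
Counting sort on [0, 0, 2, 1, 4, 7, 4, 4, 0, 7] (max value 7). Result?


Count array: [3, 1, 1, 0, 3, 0, 0, 2]
Reconstruct: [0, 0, 0, 1, 2, 4, 4, 4, 7, 7]


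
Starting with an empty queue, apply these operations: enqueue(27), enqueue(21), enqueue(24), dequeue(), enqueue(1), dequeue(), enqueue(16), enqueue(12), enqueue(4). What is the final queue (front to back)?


enqueue(27) -> [27]
enqueue(21) -> [27, 21]
enqueue(24) -> [27, 21, 24]
dequeue() returns 27 -> [21, 24]
enqueue(1) -> [21, 24, 1]
dequeue() returns 21 -> [24, 1]
enqueue(16) -> [24, 1, 16]
enqueue(12) -> [24, 1, 16, 12]
enqueue(4) -> [24, 1, 16, 12, 4]
Final queue (front to back): [24, 1, 16, 12, 4]


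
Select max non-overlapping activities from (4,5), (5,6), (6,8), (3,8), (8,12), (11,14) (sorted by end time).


Greedy: pick earliest-ending, then skip overlaps.
Selected (4 activities): [(4, 5), (5, 6), (6, 8), (8, 12)]


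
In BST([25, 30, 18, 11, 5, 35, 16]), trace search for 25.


BST root = 25
Search for 25: compare at each node
Path: [25]


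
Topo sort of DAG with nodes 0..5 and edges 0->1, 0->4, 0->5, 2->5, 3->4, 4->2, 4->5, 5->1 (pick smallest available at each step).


Kahn's algorithm, process smallest node first
Order: [0, 3, 4, 2, 5, 1]


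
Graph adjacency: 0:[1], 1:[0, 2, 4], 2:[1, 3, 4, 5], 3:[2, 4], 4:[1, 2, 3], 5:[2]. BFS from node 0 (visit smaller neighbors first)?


BFS queue: start with [0]
Visit order: [0, 1, 2, 4, 3, 5]


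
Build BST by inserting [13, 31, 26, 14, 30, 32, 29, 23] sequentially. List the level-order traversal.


Root = 13; build tree by BST insertion.
Level-Order traversal: [13, 31, 26, 32, 14, 30, 23, 29]


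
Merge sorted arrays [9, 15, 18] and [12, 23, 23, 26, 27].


Compare heads, take smaller each step.
Merged: [9, 12, 15, 18, 23, 23, 26, 27]


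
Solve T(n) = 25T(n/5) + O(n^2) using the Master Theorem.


a=25, b=5, c=2. log_5(25)=2 = c=2. Case 2: O(n^c log n) = O(n^2 log n)
Complexity: O(n^2 log n)


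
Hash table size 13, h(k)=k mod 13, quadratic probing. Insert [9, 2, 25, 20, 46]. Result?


Insertions: 9->slot 9; 2->slot 2; 25->slot 12; 20->slot 7; 46->slot 8
Table: [None, None, 2, None, None, None, None, 20, 46, 9, None, None, 25]


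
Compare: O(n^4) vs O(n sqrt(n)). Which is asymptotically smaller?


n^1.5 grows slower than quartic
O(n sqrt(n)) is asymptotically smaller; O(n^4) grows faster


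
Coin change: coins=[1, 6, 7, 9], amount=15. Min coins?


dp[0]=0; dp[i]=1+min(dp[i-c] for c in coins)
...dp[10]=2, dp[11]=3, dp[12]=2, dp[13]=2, dp[14]=2, dp[15]=2
Minimum coins for 15 = 2


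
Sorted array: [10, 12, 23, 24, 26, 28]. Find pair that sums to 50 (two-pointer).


Two pointers: lo=0, hi=5
Found pair: (24, 26) summing to 50


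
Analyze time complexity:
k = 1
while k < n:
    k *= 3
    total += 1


Per nesting level: O(log n) = O(log n)
Complexity: O(log n)


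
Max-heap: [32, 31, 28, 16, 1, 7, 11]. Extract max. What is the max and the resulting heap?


Max = 32
Replace root with last, heapify down
Resulting heap: [31, 16, 28, 11, 1, 7]


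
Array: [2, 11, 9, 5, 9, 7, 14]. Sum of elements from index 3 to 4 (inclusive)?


Prefix sums: [0, 2, 13, 22, 27, 36, 43, 57]
Sum[3..4] = prefix[5] - prefix[3] = 36 - 22 = 14


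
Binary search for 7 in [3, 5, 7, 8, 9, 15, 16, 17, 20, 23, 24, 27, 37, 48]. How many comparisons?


Search for 7:
[0,13] mid=6 arr[6]=16
[0,5] mid=2 arr[2]=7
Total: 2 comparisons


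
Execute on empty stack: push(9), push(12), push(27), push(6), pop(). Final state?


push(9) -> [9]
push(12) -> [9, 12]
push(27) -> [9, 12, 27]
push(6) -> [9, 12, 27, 6]
pop() returns 6 -> [9, 12, 27]
Final stack (bottom to top): [9, 12, 27]


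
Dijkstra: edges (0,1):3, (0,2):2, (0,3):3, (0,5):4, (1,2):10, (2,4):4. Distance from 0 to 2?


Dijkstra from 0:
Distances: {0: 0, 1: 3, 2: 2, 3: 3, 4: 6, 5: 4}
Shortest distance to 2 = 2, path = [0, 2]


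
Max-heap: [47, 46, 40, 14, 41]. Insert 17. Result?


Append 17: [47, 46, 40, 14, 41, 17]
Bubble up: no swaps needed
Result: [47, 46, 40, 14, 41, 17]


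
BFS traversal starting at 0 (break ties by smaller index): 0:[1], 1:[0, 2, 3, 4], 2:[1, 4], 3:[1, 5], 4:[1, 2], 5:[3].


BFS queue: start with [0]
Visit order: [0, 1, 2, 3, 4, 5]


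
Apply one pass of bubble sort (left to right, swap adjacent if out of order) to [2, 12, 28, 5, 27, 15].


After one pass: [2, 12, 5, 27, 15, 28]


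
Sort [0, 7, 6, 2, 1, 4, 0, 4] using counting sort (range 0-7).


Count array: [2, 1, 1, 0, 2, 0, 1, 1]
Reconstruct: [0, 0, 1, 2, 4, 4, 6, 7]


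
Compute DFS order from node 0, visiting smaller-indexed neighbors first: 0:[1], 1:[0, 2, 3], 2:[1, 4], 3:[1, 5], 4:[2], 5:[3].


DFS stack-based: start with [0]
Visit order: [0, 1, 2, 4, 3, 5]


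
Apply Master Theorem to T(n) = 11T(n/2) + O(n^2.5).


a=11, b=2, c=2.5. log_2(11)=3.459 > c=2.5. Case 1: O(n^log_b(a)) = O(n^3.459)
Complexity: O(n^3.459)


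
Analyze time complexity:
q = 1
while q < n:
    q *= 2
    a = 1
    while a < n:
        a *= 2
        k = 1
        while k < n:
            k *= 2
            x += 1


Per nesting level: O(log n) * O(log n) * O(log n) = O((log n)^3)
Complexity: O((log n)^3)


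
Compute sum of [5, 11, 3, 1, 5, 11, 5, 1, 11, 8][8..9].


Prefix sums: [0, 5, 16, 19, 20, 25, 36, 41, 42, 53, 61]
Sum[8..9] = prefix[10] - prefix[8] = 61 - 42 = 19


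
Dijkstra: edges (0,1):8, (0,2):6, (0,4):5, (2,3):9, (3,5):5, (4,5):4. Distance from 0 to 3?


Dijkstra from 0:
Distances: {0: 0, 1: 8, 2: 6, 3: 14, 4: 5, 5: 9}
Shortest distance to 3 = 14, path = [0, 4, 5, 3]


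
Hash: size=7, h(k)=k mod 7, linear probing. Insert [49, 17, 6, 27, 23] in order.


Insertions: 49->slot 0; 17->slot 3; 6->slot 6; 27->slot 1; 23->slot 2
Table: [49, 27, 23, 17, None, None, 6]


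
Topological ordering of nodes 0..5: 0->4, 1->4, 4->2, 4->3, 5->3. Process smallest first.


Kahn's algorithm, process smallest node first
Order: [0, 1, 4, 2, 5, 3]


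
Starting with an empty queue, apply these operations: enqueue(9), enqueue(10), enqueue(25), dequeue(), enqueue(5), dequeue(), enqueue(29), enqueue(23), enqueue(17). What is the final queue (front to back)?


enqueue(9) -> [9]
enqueue(10) -> [9, 10]
enqueue(25) -> [9, 10, 25]
dequeue() returns 9 -> [10, 25]
enqueue(5) -> [10, 25, 5]
dequeue() returns 10 -> [25, 5]
enqueue(29) -> [25, 5, 29]
enqueue(23) -> [25, 5, 29, 23]
enqueue(17) -> [25, 5, 29, 23, 17]
Final queue (front to back): [25, 5, 29, 23, 17]


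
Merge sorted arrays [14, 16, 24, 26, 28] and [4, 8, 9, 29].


Compare heads, take smaller each step.
Merged: [4, 8, 9, 14, 16, 24, 26, 28, 29]


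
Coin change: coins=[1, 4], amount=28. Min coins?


dp[0]=0; dp[i]=1+min(dp[i-c] for c in coins)
...dp[23]=8, dp[24]=6, dp[25]=7, dp[26]=8, dp[27]=9, dp[28]=7
Minimum coins for 28 = 7


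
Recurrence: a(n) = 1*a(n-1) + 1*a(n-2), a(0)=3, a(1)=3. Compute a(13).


Build bottom-up:
...a(11)=432, a(12)=699, a(13)=1*699+1*432=1131


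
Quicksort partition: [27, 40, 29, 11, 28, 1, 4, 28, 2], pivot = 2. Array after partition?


Elements <= 2 go left of pivot.
Result: [1, 2, 29, 11, 28, 27, 4, 28, 40], pivot at index 1


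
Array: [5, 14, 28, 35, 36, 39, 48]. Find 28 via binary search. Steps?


Search for 28:
[0,6] mid=3 arr[3]=35
[0,2] mid=1 arr[1]=14
[2,2] mid=2 arr[2]=28
Total: 3 comparisons


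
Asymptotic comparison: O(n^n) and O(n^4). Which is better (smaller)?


quartic grows slower than n^n
O(n^4) is asymptotically smaller; O(n^n) grows faster


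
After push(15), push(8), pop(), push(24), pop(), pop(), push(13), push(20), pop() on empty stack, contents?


push(15) -> [15]
push(8) -> [15, 8]
pop() returns 8 -> [15]
push(24) -> [15, 24]
pop() returns 24 -> [15]
pop() returns 15 -> []
push(13) -> [13]
push(20) -> [13, 20]
pop() returns 20 -> [13]
Final stack (bottom to top): [13]


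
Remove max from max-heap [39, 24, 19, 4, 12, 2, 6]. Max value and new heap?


Max = 39
Replace root with last, heapify down
Resulting heap: [24, 12, 19, 4, 6, 2]


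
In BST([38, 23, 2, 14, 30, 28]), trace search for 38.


BST root = 38
Search for 38: compare at each node
Path: [38]


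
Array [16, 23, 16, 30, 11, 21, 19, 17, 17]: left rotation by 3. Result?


Left rotate by 3: [30, 11, 21, 19, 17, 17, 16, 23, 16]


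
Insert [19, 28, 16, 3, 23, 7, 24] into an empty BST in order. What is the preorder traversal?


Root = 19; build tree by BST insertion.
Preorder traversal: [19, 16, 3, 7, 28, 23, 24]


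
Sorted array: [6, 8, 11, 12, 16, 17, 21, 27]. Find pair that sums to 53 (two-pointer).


Two pointers: lo=0, hi=7
No pair sums to 53


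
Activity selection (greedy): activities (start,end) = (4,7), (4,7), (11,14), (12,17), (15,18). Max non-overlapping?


Greedy: pick earliest-ending, then skip overlaps.
Selected (3 activities): [(4, 7), (11, 14), (15, 18)]


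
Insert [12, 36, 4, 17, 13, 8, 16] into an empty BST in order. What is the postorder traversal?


Root = 12; build tree by BST insertion.
Postorder traversal: [8, 4, 16, 13, 17, 36, 12]


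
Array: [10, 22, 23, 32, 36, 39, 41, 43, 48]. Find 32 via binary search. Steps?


Search for 32:
[0,8] mid=4 arr[4]=36
[0,3] mid=1 arr[1]=22
[2,3] mid=2 arr[2]=23
[3,3] mid=3 arr[3]=32
Total: 4 comparisons


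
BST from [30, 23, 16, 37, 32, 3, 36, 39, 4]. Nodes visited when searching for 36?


BST root = 30
Search for 36: compare at each node
Path: [30, 37, 32, 36]


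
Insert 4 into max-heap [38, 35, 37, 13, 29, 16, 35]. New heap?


Append 4: [38, 35, 37, 13, 29, 16, 35, 4]
Bubble up: no swaps needed
Result: [38, 35, 37, 13, 29, 16, 35, 4]


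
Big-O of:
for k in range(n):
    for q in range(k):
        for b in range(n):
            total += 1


Per nesting level: O(n) * O(n) [triangular over k] * O(n) = O(n^3)
Complexity: O(n^3)


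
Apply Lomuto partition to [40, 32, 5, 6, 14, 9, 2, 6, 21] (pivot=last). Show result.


Elements <= 21 go left of pivot.
Result: [5, 6, 14, 9, 2, 6, 21, 32, 40], pivot at index 6


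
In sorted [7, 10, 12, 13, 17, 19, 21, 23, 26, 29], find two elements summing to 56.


Two pointers: lo=0, hi=9
No pair sums to 56


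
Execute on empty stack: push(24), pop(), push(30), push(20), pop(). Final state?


push(24) -> [24]
pop() returns 24 -> []
push(30) -> [30]
push(20) -> [30, 20]
pop() returns 20 -> [30]
Final stack (bottom to top): [30]


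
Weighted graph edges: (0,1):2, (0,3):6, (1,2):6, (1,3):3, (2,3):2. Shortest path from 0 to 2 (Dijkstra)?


Dijkstra from 0:
Distances: {0: 0, 1: 2, 2: 7, 3: 5}
Shortest distance to 2 = 7, path = [0, 1, 3, 2]


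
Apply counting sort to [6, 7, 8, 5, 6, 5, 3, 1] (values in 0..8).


Count array: [0, 1, 0, 1, 0, 2, 2, 1, 1]
Reconstruct: [1, 3, 5, 5, 6, 6, 7, 8]


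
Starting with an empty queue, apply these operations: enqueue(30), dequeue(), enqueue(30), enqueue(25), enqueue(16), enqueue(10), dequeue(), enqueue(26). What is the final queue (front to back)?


enqueue(30) -> [30]
dequeue() returns 30 -> []
enqueue(30) -> [30]
enqueue(25) -> [30, 25]
enqueue(16) -> [30, 25, 16]
enqueue(10) -> [30, 25, 16, 10]
dequeue() returns 30 -> [25, 16, 10]
enqueue(26) -> [25, 16, 10, 26]
Final queue (front to back): [25, 16, 10, 26]


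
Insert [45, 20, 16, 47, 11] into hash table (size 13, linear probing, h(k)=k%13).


Insertions: 45->slot 6; 20->slot 7; 16->slot 3; 47->slot 8; 11->slot 11
Table: [None, None, None, 16, None, None, 45, 20, 47, None, None, 11, None]


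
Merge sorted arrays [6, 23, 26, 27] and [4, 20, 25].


Compare heads, take smaller each step.
Merged: [4, 6, 20, 23, 25, 26, 27]


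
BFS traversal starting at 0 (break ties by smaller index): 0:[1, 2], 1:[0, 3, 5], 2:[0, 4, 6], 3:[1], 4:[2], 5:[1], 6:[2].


BFS queue: start with [0]
Visit order: [0, 1, 2, 3, 5, 4, 6]


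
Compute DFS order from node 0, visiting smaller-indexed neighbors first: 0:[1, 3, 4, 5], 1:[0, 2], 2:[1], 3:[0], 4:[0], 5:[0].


DFS stack-based: start with [0]
Visit order: [0, 1, 2, 3, 4, 5]


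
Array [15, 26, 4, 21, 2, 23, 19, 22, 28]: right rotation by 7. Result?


Right rotate by 7: [4, 21, 2, 23, 19, 22, 28, 15, 26]


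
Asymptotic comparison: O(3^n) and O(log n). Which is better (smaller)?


logarithmic grows slower than exponential (base 3)
O(log n) is asymptotically smaller; O(3^n) grows faster


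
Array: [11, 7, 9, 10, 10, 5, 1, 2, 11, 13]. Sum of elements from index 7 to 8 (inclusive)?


Prefix sums: [0, 11, 18, 27, 37, 47, 52, 53, 55, 66, 79]
Sum[7..8] = prefix[9] - prefix[7] = 66 - 53 = 13


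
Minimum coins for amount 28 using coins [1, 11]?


dp[0]=0; dp[i]=1+min(dp[i-c] for c in coins)
...dp[23]=3, dp[24]=4, dp[25]=5, dp[26]=6, dp[27]=7, dp[28]=8
Minimum coins for 28 = 8


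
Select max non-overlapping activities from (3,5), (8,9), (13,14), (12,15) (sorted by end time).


Greedy: pick earliest-ending, then skip overlaps.
Selected (3 activities): [(3, 5), (8, 9), (13, 14)]


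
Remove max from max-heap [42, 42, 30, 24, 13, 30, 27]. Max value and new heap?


Max = 42
Replace root with last, heapify down
Resulting heap: [42, 27, 30, 24, 13, 30]


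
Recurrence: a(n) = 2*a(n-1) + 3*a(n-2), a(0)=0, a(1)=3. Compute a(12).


Build bottom-up:
...a(10)=44286, a(11)=132861, a(12)=2*132861+3*44286=398580


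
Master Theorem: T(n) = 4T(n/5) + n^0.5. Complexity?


a=4, b=5, c=0.5. log_5(4)=0.861 > c=0.5. Case 1: O(n^log_b(a)) = O(n^0.861)
Complexity: O(n^0.861)


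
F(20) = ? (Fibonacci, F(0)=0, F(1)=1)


F(n)=F(n-1)+F(n-2)
...F(18)=2584, F(19)=4181, F(20)=6765


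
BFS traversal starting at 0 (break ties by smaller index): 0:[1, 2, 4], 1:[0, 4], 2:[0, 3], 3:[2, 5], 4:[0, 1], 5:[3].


BFS queue: start with [0]
Visit order: [0, 1, 2, 4, 3, 5]


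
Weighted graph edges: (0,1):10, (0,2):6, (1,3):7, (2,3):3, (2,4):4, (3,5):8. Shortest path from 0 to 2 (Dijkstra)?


Dijkstra from 0:
Distances: {0: 0, 1: 10, 2: 6, 3: 9, 4: 10, 5: 17}
Shortest distance to 2 = 6, path = [0, 2]


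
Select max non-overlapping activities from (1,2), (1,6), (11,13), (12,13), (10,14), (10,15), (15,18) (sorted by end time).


Greedy: pick earliest-ending, then skip overlaps.
Selected (3 activities): [(1, 2), (11, 13), (15, 18)]


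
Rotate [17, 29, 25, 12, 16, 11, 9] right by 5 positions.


Right rotate by 5: [25, 12, 16, 11, 9, 17, 29]


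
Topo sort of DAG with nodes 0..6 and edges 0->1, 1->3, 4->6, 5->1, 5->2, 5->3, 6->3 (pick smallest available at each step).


Kahn's algorithm, process smallest node first
Order: [0, 4, 5, 1, 2, 6, 3]


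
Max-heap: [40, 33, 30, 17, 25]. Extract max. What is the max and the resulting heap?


Max = 40
Replace root with last, heapify down
Resulting heap: [33, 25, 30, 17]


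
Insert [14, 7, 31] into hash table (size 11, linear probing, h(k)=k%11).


Insertions: 14->slot 3; 7->slot 7; 31->slot 9
Table: [None, None, None, 14, None, None, None, 7, None, 31, None]


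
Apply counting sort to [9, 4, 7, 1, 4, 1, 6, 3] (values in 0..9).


Count array: [0, 2, 0, 1, 2, 0, 1, 1, 0, 1]
Reconstruct: [1, 1, 3, 4, 4, 6, 7, 9]


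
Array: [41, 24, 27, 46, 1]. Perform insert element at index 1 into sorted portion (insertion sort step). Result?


After one pass: [24, 41, 27, 46, 1]


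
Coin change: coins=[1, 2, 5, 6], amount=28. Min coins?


dp[0]=0; dp[i]=1+min(dp[i-c] for c in coins)
...dp[23]=4, dp[24]=4, dp[25]=5, dp[26]=5, dp[27]=5, dp[28]=5
Minimum coins for 28 = 5


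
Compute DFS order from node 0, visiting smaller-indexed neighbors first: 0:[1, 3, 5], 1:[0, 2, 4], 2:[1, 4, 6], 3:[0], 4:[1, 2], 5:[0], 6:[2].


DFS stack-based: start with [0]
Visit order: [0, 1, 2, 4, 6, 3, 5]


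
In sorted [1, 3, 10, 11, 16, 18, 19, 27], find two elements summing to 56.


Two pointers: lo=0, hi=7
No pair sums to 56


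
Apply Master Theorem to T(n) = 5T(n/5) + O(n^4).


a=5, b=5, c=4. log_5(5)=1 < c=4. Case 3: O(n^c) = O(n^4)
Complexity: O(n^4)


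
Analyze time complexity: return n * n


Analysis: constant-time operation, no loop
Complexity: O(1)


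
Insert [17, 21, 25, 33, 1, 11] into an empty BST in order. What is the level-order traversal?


Root = 17; build tree by BST insertion.
Level-Order traversal: [17, 1, 21, 11, 25, 33]


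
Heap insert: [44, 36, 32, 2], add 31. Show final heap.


Append 31: [44, 36, 32, 2, 31]
Bubble up: no swaps needed
Result: [44, 36, 32, 2, 31]


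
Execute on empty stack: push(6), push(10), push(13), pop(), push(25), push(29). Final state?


push(6) -> [6]
push(10) -> [6, 10]
push(13) -> [6, 10, 13]
pop() returns 13 -> [6, 10]
push(25) -> [6, 10, 25]
push(29) -> [6, 10, 25, 29]
Final stack (bottom to top): [6, 10, 25, 29]


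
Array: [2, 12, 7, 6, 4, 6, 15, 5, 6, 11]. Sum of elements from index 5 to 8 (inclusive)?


Prefix sums: [0, 2, 14, 21, 27, 31, 37, 52, 57, 63, 74]
Sum[5..8] = prefix[9] - prefix[5] = 63 - 31 = 32


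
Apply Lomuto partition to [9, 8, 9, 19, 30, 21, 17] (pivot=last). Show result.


Elements <= 17 go left of pivot.
Result: [9, 8, 9, 17, 30, 21, 19], pivot at index 3


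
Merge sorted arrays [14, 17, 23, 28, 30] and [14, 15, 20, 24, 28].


Compare heads, take smaller each step.
Merged: [14, 14, 15, 17, 20, 23, 24, 28, 28, 30]


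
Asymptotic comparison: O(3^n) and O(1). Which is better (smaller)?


constant grows slower than exponential (base 3)
O(1) is asymptotically smaller; O(3^n) grows faster


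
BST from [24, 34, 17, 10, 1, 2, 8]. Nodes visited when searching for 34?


BST root = 24
Search for 34: compare at each node
Path: [24, 34]


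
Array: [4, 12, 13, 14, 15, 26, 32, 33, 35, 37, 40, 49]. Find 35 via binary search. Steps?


Search for 35:
[0,11] mid=5 arr[5]=26
[6,11] mid=8 arr[8]=35
Total: 2 comparisons


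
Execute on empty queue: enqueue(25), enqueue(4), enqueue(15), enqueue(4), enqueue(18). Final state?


enqueue(25) -> [25]
enqueue(4) -> [25, 4]
enqueue(15) -> [25, 4, 15]
enqueue(4) -> [25, 4, 15, 4]
enqueue(18) -> [25, 4, 15, 4, 18]
Final queue (front to back): [25, 4, 15, 4, 18]


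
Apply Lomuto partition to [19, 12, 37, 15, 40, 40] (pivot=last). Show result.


Elements <= 40 go left of pivot.
Result: [19, 12, 37, 15, 40, 40], pivot at index 5


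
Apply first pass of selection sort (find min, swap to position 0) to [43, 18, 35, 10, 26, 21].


After one pass: [10, 18, 35, 43, 26, 21]


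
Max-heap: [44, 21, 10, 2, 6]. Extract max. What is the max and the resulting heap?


Max = 44
Replace root with last, heapify down
Resulting heap: [21, 6, 10, 2]


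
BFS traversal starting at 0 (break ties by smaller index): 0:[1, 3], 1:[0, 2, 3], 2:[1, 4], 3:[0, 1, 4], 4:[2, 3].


BFS queue: start with [0]
Visit order: [0, 1, 3, 2, 4]


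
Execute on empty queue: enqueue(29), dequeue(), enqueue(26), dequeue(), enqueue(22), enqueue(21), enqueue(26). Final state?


enqueue(29) -> [29]
dequeue() returns 29 -> []
enqueue(26) -> [26]
dequeue() returns 26 -> []
enqueue(22) -> [22]
enqueue(21) -> [22, 21]
enqueue(26) -> [22, 21, 26]
Final queue (front to back): [22, 21, 26]


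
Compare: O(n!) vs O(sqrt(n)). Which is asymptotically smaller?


sublinear grows slower than factorial
O(sqrt(n)) is asymptotically smaller; O(n!) grows faster


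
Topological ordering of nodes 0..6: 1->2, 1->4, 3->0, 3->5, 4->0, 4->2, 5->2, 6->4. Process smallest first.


Kahn's algorithm, process smallest node first
Order: [1, 3, 5, 6, 4, 0, 2]


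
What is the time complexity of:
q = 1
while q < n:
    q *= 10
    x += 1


Per nesting level: O(log n) = O(log n)
Complexity: O(log n)


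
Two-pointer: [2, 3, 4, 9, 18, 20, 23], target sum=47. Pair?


Two pointers: lo=0, hi=6
No pair sums to 47


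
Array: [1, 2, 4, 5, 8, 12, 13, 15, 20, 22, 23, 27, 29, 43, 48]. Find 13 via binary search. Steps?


Search for 13:
[0,14] mid=7 arr[7]=15
[0,6] mid=3 arr[3]=5
[4,6] mid=5 arr[5]=12
[6,6] mid=6 arr[6]=13
Total: 4 comparisons


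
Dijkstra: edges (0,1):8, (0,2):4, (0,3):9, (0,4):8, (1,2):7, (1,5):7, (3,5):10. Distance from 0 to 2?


Dijkstra from 0:
Distances: {0: 0, 1: 8, 2: 4, 3: 9, 4: 8, 5: 15}
Shortest distance to 2 = 4, path = [0, 2]


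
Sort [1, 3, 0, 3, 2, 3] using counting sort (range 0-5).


Count array: [1, 1, 1, 3, 0, 0]
Reconstruct: [0, 1, 2, 3, 3, 3]


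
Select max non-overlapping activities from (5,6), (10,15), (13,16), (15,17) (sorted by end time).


Greedy: pick earliest-ending, then skip overlaps.
Selected (3 activities): [(5, 6), (10, 15), (15, 17)]


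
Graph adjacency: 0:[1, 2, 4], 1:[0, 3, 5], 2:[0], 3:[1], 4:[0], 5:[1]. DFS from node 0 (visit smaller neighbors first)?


DFS stack-based: start with [0]
Visit order: [0, 1, 3, 5, 2, 4]


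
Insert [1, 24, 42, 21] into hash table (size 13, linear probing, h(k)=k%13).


Insertions: 1->slot 1; 24->slot 11; 42->slot 3; 21->slot 8
Table: [None, 1, None, 42, None, None, None, None, 21, None, None, 24, None]


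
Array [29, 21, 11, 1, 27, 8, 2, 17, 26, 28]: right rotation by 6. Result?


Right rotate by 6: [27, 8, 2, 17, 26, 28, 29, 21, 11, 1]


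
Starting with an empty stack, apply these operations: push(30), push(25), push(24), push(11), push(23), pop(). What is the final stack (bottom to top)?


push(30) -> [30]
push(25) -> [30, 25]
push(24) -> [30, 25, 24]
push(11) -> [30, 25, 24, 11]
push(23) -> [30, 25, 24, 11, 23]
pop() returns 23 -> [30, 25, 24, 11]
Final stack (bottom to top): [30, 25, 24, 11]


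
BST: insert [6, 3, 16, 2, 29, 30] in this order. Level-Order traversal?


Root = 6; build tree by BST insertion.
Level-Order traversal: [6, 3, 16, 2, 29, 30]


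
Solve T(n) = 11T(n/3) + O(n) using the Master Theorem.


a=11, b=3, c=1. log_3(11)=2.183 > c=1. Case 1: O(n^log_b(a)) = O(n^2.183)
Complexity: O(n^2.183)


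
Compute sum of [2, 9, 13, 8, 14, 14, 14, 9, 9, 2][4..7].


Prefix sums: [0, 2, 11, 24, 32, 46, 60, 74, 83, 92, 94]
Sum[4..7] = prefix[8] - prefix[4] = 83 - 32 = 51


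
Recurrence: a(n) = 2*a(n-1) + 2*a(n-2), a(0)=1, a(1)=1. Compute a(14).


Build bottom-up:
...a(12)=86464, a(13)=236224, a(14)=2*236224+2*86464=645376


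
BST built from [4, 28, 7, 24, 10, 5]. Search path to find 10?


BST root = 4
Search for 10: compare at each node
Path: [4, 28, 7, 24, 10]


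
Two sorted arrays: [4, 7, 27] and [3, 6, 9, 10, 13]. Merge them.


Compare heads, take smaller each step.
Merged: [3, 4, 6, 7, 9, 10, 13, 27]


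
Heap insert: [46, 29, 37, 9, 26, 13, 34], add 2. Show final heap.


Append 2: [46, 29, 37, 9, 26, 13, 34, 2]
Bubble up: no swaps needed
Result: [46, 29, 37, 9, 26, 13, 34, 2]


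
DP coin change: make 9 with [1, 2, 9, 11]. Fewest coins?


dp[0]=0; dp[i]=1+min(dp[i-c] for c in coins)
...dp[4]=2, dp[5]=3, dp[6]=3, dp[7]=4, dp[8]=4, dp[9]=1
Minimum coins for 9 = 1


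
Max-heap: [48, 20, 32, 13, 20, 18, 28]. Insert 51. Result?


Append 51: [48, 20, 32, 13, 20, 18, 28, 51]
Bubble up: swap idx 7(51) with idx 3(13); swap idx 3(51) with idx 1(20); swap idx 1(51) with idx 0(48)
Result: [51, 48, 32, 20, 20, 18, 28, 13]


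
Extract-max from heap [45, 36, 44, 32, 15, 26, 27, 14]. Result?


Max = 45
Replace root with last, heapify down
Resulting heap: [44, 36, 27, 32, 15, 26, 14]


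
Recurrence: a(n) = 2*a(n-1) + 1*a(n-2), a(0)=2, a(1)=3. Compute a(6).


Build bottom-up:
...a(4)=46, a(5)=111, a(6)=2*111+1*46=268


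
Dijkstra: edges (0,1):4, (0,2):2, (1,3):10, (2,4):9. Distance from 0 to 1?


Dijkstra from 0:
Distances: {0: 0, 1: 4, 2: 2, 3: 14, 4: 11}
Shortest distance to 1 = 4, path = [0, 1]


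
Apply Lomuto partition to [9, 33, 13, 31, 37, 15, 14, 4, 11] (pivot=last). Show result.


Elements <= 11 go left of pivot.
Result: [9, 4, 11, 31, 37, 15, 14, 33, 13], pivot at index 2


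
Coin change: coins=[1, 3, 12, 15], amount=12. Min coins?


dp[0]=0; dp[i]=1+min(dp[i-c] for c in coins)
...dp[7]=3, dp[8]=4, dp[9]=3, dp[10]=4, dp[11]=5, dp[12]=1
Minimum coins for 12 = 1


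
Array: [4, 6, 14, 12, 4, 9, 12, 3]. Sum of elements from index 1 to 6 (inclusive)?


Prefix sums: [0, 4, 10, 24, 36, 40, 49, 61, 64]
Sum[1..6] = prefix[7] - prefix[1] = 61 - 4 = 57


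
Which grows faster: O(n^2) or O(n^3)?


quadratic grows slower than cubic
O(n^2) is asymptotically smaller; O(n^3) grows faster


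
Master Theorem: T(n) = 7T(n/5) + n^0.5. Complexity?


a=7, b=5, c=0.5. log_5(7)=1.209 > c=0.5. Case 1: O(n^log_b(a)) = O(n^1.209)
Complexity: O(n^1.209)


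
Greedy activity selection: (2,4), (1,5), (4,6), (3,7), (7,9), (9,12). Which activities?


Greedy: pick earliest-ending, then skip overlaps.
Selected (4 activities): [(2, 4), (4, 6), (7, 9), (9, 12)]


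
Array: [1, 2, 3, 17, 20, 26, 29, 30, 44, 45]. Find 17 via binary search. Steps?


Search for 17:
[0,9] mid=4 arr[4]=20
[0,3] mid=1 arr[1]=2
[2,3] mid=2 arr[2]=3
[3,3] mid=3 arr[3]=17
Total: 4 comparisons


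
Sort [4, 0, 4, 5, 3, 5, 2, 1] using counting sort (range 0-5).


Count array: [1, 1, 1, 1, 2, 2]
Reconstruct: [0, 1, 2, 3, 4, 4, 5, 5]


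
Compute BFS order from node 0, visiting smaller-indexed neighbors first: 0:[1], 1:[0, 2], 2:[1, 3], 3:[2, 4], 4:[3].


BFS queue: start with [0]
Visit order: [0, 1, 2, 3, 4]


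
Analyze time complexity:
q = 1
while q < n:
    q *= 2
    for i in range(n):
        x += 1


Per nesting level: O(log n) * O(n) = O(n log n)
Complexity: O(n log n)


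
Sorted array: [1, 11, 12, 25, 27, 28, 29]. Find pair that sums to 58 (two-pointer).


Two pointers: lo=0, hi=6
No pair sums to 58


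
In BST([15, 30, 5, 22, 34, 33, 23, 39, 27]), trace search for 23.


BST root = 15
Search for 23: compare at each node
Path: [15, 30, 22, 23]


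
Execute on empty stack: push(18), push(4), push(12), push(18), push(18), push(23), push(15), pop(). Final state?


push(18) -> [18]
push(4) -> [18, 4]
push(12) -> [18, 4, 12]
push(18) -> [18, 4, 12, 18]
push(18) -> [18, 4, 12, 18, 18]
push(23) -> [18, 4, 12, 18, 18, 23]
push(15) -> [18, 4, 12, 18, 18, 23, 15]
pop() returns 15 -> [18, 4, 12, 18, 18, 23]
Final stack (bottom to top): [18, 4, 12, 18, 18, 23]


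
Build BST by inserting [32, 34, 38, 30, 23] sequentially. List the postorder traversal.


Root = 32; build tree by BST insertion.
Postorder traversal: [23, 30, 38, 34, 32]


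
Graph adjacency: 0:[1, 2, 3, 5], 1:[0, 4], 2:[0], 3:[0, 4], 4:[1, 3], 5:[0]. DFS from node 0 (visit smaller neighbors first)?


DFS stack-based: start with [0]
Visit order: [0, 1, 4, 3, 2, 5]


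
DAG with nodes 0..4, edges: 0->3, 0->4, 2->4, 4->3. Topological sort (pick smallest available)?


Kahn's algorithm, process smallest node first
Order: [0, 1, 2, 4, 3]


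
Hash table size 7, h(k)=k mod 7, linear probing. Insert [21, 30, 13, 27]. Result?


Insertions: 21->slot 0; 30->slot 2; 13->slot 6; 27->slot 1
Table: [21, 27, 30, None, None, None, 13]


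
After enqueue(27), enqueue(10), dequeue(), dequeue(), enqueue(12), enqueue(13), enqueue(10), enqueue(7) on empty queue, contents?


enqueue(27) -> [27]
enqueue(10) -> [27, 10]
dequeue() returns 27 -> [10]
dequeue() returns 10 -> []
enqueue(12) -> [12]
enqueue(13) -> [12, 13]
enqueue(10) -> [12, 13, 10]
enqueue(7) -> [12, 13, 10, 7]
Final queue (front to back): [12, 13, 10, 7]


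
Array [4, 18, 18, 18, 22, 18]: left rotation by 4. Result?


Left rotate by 4: [22, 18, 4, 18, 18, 18]


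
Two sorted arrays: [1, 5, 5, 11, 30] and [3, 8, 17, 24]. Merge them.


Compare heads, take smaller each step.
Merged: [1, 3, 5, 5, 8, 11, 17, 24, 30]


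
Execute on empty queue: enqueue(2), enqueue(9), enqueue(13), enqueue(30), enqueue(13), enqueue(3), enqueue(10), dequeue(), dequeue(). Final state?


enqueue(2) -> [2]
enqueue(9) -> [2, 9]
enqueue(13) -> [2, 9, 13]
enqueue(30) -> [2, 9, 13, 30]
enqueue(13) -> [2, 9, 13, 30, 13]
enqueue(3) -> [2, 9, 13, 30, 13, 3]
enqueue(10) -> [2, 9, 13, 30, 13, 3, 10]
dequeue() returns 2 -> [9, 13, 30, 13, 3, 10]
dequeue() returns 9 -> [13, 30, 13, 3, 10]
Final queue (front to back): [13, 30, 13, 3, 10]


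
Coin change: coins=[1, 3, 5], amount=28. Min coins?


dp[0]=0; dp[i]=1+min(dp[i-c] for c in coins)
...dp[23]=5, dp[24]=6, dp[25]=5, dp[26]=6, dp[27]=7, dp[28]=6
Minimum coins for 28 = 6


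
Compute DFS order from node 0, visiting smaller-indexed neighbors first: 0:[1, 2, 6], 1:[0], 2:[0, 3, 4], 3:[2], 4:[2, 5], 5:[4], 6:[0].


DFS stack-based: start with [0]
Visit order: [0, 1, 2, 3, 4, 5, 6]


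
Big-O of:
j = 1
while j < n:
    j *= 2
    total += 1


Per nesting level: O(log n) = O(log n)
Complexity: O(log n)


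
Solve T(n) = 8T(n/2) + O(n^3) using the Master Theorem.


a=8, b=2, c=3. log_2(8)=3 = c=3. Case 2: O(n^c log n) = O(n^3 log n)
Complexity: O(n^3 log n)


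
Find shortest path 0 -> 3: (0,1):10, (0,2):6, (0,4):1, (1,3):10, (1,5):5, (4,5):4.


Dijkstra from 0:
Distances: {0: 0, 1: 10, 2: 6, 3: 20, 4: 1, 5: 5}
Shortest distance to 3 = 20, path = [0, 1, 3]


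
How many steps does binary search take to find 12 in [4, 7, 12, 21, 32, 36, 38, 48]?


Search for 12:
[0,7] mid=3 arr[3]=21
[0,2] mid=1 arr[1]=7
[2,2] mid=2 arr[2]=12
Total: 3 comparisons


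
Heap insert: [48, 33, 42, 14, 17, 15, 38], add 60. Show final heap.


Append 60: [48, 33, 42, 14, 17, 15, 38, 60]
Bubble up: swap idx 7(60) with idx 3(14); swap idx 3(60) with idx 1(33); swap idx 1(60) with idx 0(48)
Result: [60, 48, 42, 33, 17, 15, 38, 14]


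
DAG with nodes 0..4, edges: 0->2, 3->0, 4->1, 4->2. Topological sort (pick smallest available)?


Kahn's algorithm, process smallest node first
Order: [3, 0, 4, 1, 2]


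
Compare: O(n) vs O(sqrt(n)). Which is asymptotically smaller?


sublinear grows slower than linear
O(sqrt(n)) is asymptotically smaller; O(n) grows faster


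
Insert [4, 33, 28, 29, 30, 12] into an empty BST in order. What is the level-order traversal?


Root = 4; build tree by BST insertion.
Level-Order traversal: [4, 33, 28, 12, 29, 30]


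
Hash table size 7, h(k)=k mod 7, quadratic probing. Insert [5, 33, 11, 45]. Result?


Insertions: 5->slot 5; 33->slot 6; 11->slot 4; 45->slot 3
Table: [None, None, None, 45, 11, 5, 33]


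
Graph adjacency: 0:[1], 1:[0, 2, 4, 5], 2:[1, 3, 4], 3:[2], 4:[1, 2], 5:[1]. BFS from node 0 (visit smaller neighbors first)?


BFS queue: start with [0]
Visit order: [0, 1, 2, 4, 5, 3]


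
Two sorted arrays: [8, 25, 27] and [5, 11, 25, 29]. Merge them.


Compare heads, take smaller each step.
Merged: [5, 8, 11, 25, 25, 27, 29]


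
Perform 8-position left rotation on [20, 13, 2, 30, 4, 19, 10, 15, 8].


Left rotate by 8: [8, 20, 13, 2, 30, 4, 19, 10, 15]


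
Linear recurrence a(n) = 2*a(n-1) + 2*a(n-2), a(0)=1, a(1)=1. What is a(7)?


Build bottom-up:
...a(5)=76, a(6)=208, a(7)=2*208+2*76=568


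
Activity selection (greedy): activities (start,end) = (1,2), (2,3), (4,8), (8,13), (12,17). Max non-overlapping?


Greedy: pick earliest-ending, then skip overlaps.
Selected (4 activities): [(1, 2), (2, 3), (4, 8), (8, 13)]


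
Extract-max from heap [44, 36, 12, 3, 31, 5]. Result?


Max = 44
Replace root with last, heapify down
Resulting heap: [36, 31, 12, 3, 5]


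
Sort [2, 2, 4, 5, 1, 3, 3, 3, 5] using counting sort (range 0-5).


Count array: [0, 1, 2, 3, 1, 2]
Reconstruct: [1, 2, 2, 3, 3, 3, 4, 5, 5]


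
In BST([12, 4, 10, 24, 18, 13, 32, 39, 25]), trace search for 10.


BST root = 12
Search for 10: compare at each node
Path: [12, 4, 10]


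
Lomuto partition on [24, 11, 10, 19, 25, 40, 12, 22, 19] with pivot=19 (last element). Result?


Elements <= 19 go left of pivot.
Result: [11, 10, 19, 12, 19, 40, 24, 22, 25], pivot at index 4


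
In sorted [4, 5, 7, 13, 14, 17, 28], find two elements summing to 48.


Two pointers: lo=0, hi=6
No pair sums to 48


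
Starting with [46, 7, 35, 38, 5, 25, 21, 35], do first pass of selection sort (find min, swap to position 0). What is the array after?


After one pass: [5, 7, 35, 38, 46, 25, 21, 35]


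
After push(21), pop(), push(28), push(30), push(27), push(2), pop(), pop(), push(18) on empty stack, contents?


push(21) -> [21]
pop() returns 21 -> []
push(28) -> [28]
push(30) -> [28, 30]
push(27) -> [28, 30, 27]
push(2) -> [28, 30, 27, 2]
pop() returns 2 -> [28, 30, 27]
pop() returns 27 -> [28, 30]
push(18) -> [28, 30, 18]
Final stack (bottom to top): [28, 30, 18]


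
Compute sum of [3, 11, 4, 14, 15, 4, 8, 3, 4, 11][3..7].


Prefix sums: [0, 3, 14, 18, 32, 47, 51, 59, 62, 66, 77]
Sum[3..7] = prefix[8] - prefix[3] = 62 - 18 = 44


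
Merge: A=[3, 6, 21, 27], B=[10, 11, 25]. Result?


Compare heads, take smaller each step.
Merged: [3, 6, 10, 11, 21, 25, 27]


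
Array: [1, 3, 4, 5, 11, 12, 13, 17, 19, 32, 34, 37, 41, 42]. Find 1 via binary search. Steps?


Search for 1:
[0,13] mid=6 arr[6]=13
[0,5] mid=2 arr[2]=4
[0,1] mid=0 arr[0]=1
Total: 3 comparisons


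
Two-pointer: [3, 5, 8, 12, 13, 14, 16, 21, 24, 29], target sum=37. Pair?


Two pointers: lo=0, hi=9
Found pair: (8, 29) summing to 37


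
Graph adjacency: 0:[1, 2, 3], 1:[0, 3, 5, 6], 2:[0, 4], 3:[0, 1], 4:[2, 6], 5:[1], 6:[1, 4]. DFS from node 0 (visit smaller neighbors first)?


DFS stack-based: start with [0]
Visit order: [0, 1, 3, 5, 6, 4, 2]


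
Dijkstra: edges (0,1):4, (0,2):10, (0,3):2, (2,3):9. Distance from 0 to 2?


Dijkstra from 0:
Distances: {0: 0, 1: 4, 2: 10, 3: 2}
Shortest distance to 2 = 10, path = [0, 2]


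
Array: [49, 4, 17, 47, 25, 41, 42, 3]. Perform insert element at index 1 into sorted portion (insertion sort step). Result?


After one pass: [4, 49, 17, 47, 25, 41, 42, 3]


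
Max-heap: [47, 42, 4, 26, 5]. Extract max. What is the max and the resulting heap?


Max = 47
Replace root with last, heapify down
Resulting heap: [42, 26, 4, 5]


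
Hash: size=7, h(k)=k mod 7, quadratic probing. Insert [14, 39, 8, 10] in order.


Insertions: 14->slot 0; 39->slot 4; 8->slot 1; 10->slot 3
Table: [14, 8, None, 10, 39, None, None]


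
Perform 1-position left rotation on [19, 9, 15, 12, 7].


Left rotate by 1: [9, 15, 12, 7, 19]


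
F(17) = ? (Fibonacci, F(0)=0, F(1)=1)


F(n)=F(n-1)+F(n-2)
...F(15)=610, F(16)=987, F(17)=1597


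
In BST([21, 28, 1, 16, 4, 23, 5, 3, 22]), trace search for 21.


BST root = 21
Search for 21: compare at each node
Path: [21]


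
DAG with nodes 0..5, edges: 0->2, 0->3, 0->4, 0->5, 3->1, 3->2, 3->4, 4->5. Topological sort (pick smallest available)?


Kahn's algorithm, process smallest node first
Order: [0, 3, 1, 2, 4, 5]


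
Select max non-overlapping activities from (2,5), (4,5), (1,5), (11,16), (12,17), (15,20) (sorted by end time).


Greedy: pick earliest-ending, then skip overlaps.
Selected (2 activities): [(2, 5), (11, 16)]


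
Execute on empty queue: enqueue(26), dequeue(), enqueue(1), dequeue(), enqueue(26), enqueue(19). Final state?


enqueue(26) -> [26]
dequeue() returns 26 -> []
enqueue(1) -> [1]
dequeue() returns 1 -> []
enqueue(26) -> [26]
enqueue(19) -> [26, 19]
Final queue (front to back): [26, 19]


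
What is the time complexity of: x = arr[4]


Analysis: constant-time operation, no loop
Complexity: O(1)


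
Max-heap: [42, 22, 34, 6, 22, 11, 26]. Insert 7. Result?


Append 7: [42, 22, 34, 6, 22, 11, 26, 7]
Bubble up: swap idx 7(7) with idx 3(6)
Result: [42, 22, 34, 7, 22, 11, 26, 6]


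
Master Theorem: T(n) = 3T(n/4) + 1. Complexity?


a=3, b=4, c=0. log_4(3)=0.792 > c=0. Case 1: O(n^log_b(a)) = O(n^0.792)
Complexity: O(n^0.792)


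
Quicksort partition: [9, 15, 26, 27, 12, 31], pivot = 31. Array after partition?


Elements <= 31 go left of pivot.
Result: [9, 15, 26, 27, 12, 31], pivot at index 5


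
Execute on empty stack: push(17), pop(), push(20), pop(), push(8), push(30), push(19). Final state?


push(17) -> [17]
pop() returns 17 -> []
push(20) -> [20]
pop() returns 20 -> []
push(8) -> [8]
push(30) -> [8, 30]
push(19) -> [8, 30, 19]
Final stack (bottom to top): [8, 30, 19]


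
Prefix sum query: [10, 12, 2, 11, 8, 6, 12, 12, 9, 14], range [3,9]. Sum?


Prefix sums: [0, 10, 22, 24, 35, 43, 49, 61, 73, 82, 96]
Sum[3..9] = prefix[10] - prefix[3] = 96 - 24 = 72


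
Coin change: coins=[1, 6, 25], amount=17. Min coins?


dp[0]=0; dp[i]=1+min(dp[i-c] for c in coins)
...dp[12]=2, dp[13]=3, dp[14]=4, dp[15]=5, dp[16]=6, dp[17]=7
Minimum coins for 17 = 7


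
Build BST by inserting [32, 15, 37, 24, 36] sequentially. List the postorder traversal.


Root = 32; build tree by BST insertion.
Postorder traversal: [24, 15, 36, 37, 32]


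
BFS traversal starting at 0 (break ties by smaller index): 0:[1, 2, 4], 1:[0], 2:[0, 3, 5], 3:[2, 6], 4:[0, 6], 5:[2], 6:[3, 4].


BFS queue: start with [0]
Visit order: [0, 1, 2, 4, 3, 5, 6]


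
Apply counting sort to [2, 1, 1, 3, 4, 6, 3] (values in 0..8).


Count array: [0, 2, 1, 2, 1, 0, 1, 0, 0]
Reconstruct: [1, 1, 2, 3, 3, 4, 6]


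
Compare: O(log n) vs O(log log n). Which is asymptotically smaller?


double-logarithmic grows slower than logarithmic
O(log log n) is asymptotically smaller; O(log n) grows faster


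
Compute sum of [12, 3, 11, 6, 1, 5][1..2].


Prefix sums: [0, 12, 15, 26, 32, 33, 38]
Sum[1..2] = prefix[3] - prefix[1] = 26 - 12 = 14


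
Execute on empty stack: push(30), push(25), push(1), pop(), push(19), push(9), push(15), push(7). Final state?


push(30) -> [30]
push(25) -> [30, 25]
push(1) -> [30, 25, 1]
pop() returns 1 -> [30, 25]
push(19) -> [30, 25, 19]
push(9) -> [30, 25, 19, 9]
push(15) -> [30, 25, 19, 9, 15]
push(7) -> [30, 25, 19, 9, 15, 7]
Final stack (bottom to top): [30, 25, 19, 9, 15, 7]


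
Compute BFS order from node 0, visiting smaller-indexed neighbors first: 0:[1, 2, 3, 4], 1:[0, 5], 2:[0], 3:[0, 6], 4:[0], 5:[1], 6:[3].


BFS queue: start with [0]
Visit order: [0, 1, 2, 3, 4, 5, 6]


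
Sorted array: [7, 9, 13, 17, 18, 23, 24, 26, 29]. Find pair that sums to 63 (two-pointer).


Two pointers: lo=0, hi=8
No pair sums to 63


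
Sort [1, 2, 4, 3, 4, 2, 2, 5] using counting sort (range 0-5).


Count array: [0, 1, 3, 1, 2, 1]
Reconstruct: [1, 2, 2, 2, 3, 4, 4, 5]


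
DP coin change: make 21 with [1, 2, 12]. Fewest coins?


dp[0]=0; dp[i]=1+min(dp[i-c] for c in coins)
...dp[16]=3, dp[17]=4, dp[18]=4, dp[19]=5, dp[20]=5, dp[21]=6
Minimum coins for 21 = 6


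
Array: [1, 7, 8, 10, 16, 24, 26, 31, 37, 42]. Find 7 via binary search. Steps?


Search for 7:
[0,9] mid=4 arr[4]=16
[0,3] mid=1 arr[1]=7
Total: 2 comparisons


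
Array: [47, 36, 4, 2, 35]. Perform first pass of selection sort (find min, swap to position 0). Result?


After one pass: [2, 36, 4, 47, 35]
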